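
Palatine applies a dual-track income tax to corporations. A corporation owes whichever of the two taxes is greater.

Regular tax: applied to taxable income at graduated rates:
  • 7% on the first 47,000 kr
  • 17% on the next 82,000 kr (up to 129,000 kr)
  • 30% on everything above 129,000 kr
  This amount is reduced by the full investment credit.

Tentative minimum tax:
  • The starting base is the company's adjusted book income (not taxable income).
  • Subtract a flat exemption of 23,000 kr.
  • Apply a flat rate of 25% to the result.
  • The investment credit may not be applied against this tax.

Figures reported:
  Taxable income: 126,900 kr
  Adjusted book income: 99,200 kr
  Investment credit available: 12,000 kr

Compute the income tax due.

Regular tax:
  47,000 kr × 7% = 3,290 kr
  79,900 kr × 17% = 13,583 kr
  → 16,873 kr
  Less investment credit 12,000 kr → 4,873 kr

Tentative minimum tax:
  Base (adjusted book income): 99,200 kr
  Less exemption 23,000 kr → base 76,200 kr
  76,200 kr × 25% = 19,050 kr

19,050 kr > 4,873 kr, so the tentative minimum tax is the binding amount.

19,050 kr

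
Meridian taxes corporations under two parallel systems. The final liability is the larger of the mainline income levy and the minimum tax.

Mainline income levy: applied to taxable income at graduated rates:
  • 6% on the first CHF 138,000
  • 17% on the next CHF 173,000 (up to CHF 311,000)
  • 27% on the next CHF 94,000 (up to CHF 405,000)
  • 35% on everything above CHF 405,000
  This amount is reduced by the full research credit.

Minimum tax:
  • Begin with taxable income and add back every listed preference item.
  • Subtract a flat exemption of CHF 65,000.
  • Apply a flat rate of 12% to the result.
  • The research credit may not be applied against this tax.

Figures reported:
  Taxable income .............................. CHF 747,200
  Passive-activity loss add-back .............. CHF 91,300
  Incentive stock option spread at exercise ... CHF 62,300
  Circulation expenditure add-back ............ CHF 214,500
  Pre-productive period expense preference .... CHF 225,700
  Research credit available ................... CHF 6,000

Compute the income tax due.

Mainline income levy:
  CHF 138,000 × 6% = CHF 8,280
  CHF 173,000 × 17% = CHF 29,410
  CHF 94,000 × 27% = CHF 25,380
  CHF 342,200 × 35% = CHF 119,770
  → CHF 182,840
  Less research credit CHF 6,000 → CHF 176,840

Minimum tax:
  Adjusted income: CHF 747,200 + CHF 91,300 + CHF 62,300 + CHF 214,500 + CHF 225,700 = CHF 1,341,000
  Less exemption CHF 65,000 → base CHF 1,276,000
  CHF 1,276,000 × 12% = CHF 153,120

CHF 176,840 > CHF 153,120, so the mainline income levy governs.

CHF 176,840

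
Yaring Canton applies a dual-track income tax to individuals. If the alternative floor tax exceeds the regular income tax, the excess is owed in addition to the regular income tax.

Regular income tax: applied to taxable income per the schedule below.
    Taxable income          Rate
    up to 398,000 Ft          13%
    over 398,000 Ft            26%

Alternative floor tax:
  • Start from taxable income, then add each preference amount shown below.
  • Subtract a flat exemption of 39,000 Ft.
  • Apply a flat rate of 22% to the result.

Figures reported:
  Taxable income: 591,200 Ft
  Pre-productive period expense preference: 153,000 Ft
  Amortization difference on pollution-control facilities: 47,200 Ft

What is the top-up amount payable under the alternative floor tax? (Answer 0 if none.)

63,556 Ft

Alternative floor tax:
  Adjusted income: 591,200 Ft + 153,000 Ft + 47,200 Ft = 791,400 Ft
  Less exemption 39,000 Ft → base 752,400 Ft
  752,400 Ft × 22% = 165,528 Ft

Regular income tax:
  398,000 Ft × 13% = 51,740 Ft
  193,200 Ft × 26% = 50,232 Ft
  → 101,972 Ft

Excess of alternative floor tax over regular income tax: 165,528 Ft − 101,972 Ft = 63,556 Ft.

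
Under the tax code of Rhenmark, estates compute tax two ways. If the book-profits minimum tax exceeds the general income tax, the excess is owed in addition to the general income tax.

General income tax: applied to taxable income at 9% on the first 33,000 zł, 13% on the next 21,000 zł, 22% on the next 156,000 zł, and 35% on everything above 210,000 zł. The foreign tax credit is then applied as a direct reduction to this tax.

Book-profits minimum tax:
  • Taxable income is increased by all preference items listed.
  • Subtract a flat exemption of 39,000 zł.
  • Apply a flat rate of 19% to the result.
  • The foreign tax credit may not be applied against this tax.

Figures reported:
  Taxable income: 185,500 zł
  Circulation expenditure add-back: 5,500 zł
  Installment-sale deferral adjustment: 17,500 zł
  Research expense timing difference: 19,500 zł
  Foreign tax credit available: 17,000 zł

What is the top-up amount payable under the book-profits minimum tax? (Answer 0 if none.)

18,280 zł

General income tax:
  33,000 zł × 9% = 2,970 zł
  21,000 zł × 13% = 2,730 zł
  131,500 zł × 22% = 28,930 zł
  → 34,630 zł
  Less foreign tax credit 17,000 zł → 17,630 zł

Book-profits minimum tax:
  Adjusted income: 185,500 zł + 5,500 zł + 17,500 zł + 19,500 zł = 228,000 zł
  Less exemption 39,000 zł → base 189,000 zł
  189,000 zł × 19% = 35,910 zł

Excess of book-profits minimum tax over general income tax: 35,910 zł − 17,630 zł = 18,280 zł.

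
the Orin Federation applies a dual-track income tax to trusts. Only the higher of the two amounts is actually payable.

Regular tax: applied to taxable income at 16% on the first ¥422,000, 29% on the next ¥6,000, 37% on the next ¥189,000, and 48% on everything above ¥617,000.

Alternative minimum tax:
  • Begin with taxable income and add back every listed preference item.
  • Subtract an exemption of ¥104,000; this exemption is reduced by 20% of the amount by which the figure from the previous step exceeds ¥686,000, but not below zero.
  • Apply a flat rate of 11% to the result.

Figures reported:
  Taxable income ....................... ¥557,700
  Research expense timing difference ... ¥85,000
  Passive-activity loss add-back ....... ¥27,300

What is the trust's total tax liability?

Regular tax:
  ¥422,000 × 16% = ¥67,520
  ¥6,000 × 29% = ¥1,740
  ¥129,700 × 37% = ¥47,989
  → ¥117,249

Alternative minimum tax:
  Adjusted income: ¥557,700 + ¥85,000 + ¥27,300 = ¥670,000
  Exemption: ¥670,000 ≤ ¥686,000, so full ¥104,000 applies
  Base: ¥670,000 − ¥104,000 = ¥566,000
  ¥566,000 × 11% = ¥62,260

¥117,249 > ¥62,260, so the regular tax governs.

¥117,249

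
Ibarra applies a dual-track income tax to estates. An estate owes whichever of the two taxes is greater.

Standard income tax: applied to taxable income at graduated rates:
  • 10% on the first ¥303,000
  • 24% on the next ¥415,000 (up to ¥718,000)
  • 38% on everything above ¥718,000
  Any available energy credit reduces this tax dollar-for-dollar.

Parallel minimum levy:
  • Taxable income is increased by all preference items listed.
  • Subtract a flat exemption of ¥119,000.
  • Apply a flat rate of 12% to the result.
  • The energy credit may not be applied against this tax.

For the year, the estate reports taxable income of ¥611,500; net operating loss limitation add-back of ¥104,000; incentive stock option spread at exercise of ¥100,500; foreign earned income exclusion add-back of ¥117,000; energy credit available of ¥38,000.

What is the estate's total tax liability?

¥97,680

Parallel minimum levy:
  Adjusted income: ¥611,500 + ¥104,000 + ¥100,500 + ¥117,000 = ¥933,000
  Less exemption ¥119,000 → base ¥814,000
  ¥814,000 × 12% = ¥97,680

Standard income tax:
  ¥303,000 × 10% = ¥30,300
  ¥308,500 × 24% = ¥74,040
  → ¥104,340
  Less energy credit ¥38,000 → ¥66,340

¥97,680 > ¥66,340, so the parallel minimum levy is the binding amount.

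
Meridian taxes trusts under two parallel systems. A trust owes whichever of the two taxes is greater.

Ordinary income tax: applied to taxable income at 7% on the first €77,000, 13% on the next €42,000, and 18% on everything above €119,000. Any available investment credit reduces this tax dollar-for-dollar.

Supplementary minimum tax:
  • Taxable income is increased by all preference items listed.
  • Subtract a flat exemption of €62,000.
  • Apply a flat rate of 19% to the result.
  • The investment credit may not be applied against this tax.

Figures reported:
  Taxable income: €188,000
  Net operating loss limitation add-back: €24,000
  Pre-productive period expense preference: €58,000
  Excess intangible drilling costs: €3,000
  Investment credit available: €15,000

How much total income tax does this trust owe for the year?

Ordinary income tax:
  €77,000 × 7% = €5,390
  €42,000 × 13% = €5,460
  €69,000 × 18% = €12,420
  → €23,270
  Less investment credit €15,000 → €8,270

Supplementary minimum tax:
  Adjusted income: €188,000 + €24,000 + €58,000 + €3,000 = €273,000
  Less exemption €62,000 → base €211,000
  €211,000 × 19% = €40,090

€40,090 > €8,270, so the supplementary minimum tax is the binding amount.

€40,090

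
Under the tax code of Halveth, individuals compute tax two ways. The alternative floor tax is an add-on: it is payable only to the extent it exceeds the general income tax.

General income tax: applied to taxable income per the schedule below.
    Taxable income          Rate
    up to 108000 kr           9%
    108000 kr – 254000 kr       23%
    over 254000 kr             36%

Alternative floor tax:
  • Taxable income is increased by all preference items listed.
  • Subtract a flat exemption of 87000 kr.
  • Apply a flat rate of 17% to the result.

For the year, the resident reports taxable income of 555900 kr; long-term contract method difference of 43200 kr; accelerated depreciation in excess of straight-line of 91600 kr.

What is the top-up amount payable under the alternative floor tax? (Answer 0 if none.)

0 kr

Alternative floor tax:
  Adjusted income: 555900 kr + 43200 kr + 91600 kr = 690700 kr
  Less exemption 87000 kr → base 603700 kr
  603700 kr × 17% = 102629 kr

General income tax:
  108000 kr × 9% = 9720 kr
  146000 kr × 23% = 33580 kr
  301900 kr × 36% = 108684 kr
  → 151984 kr

102629 kr ≤ 151984 kr, so no add-on is due.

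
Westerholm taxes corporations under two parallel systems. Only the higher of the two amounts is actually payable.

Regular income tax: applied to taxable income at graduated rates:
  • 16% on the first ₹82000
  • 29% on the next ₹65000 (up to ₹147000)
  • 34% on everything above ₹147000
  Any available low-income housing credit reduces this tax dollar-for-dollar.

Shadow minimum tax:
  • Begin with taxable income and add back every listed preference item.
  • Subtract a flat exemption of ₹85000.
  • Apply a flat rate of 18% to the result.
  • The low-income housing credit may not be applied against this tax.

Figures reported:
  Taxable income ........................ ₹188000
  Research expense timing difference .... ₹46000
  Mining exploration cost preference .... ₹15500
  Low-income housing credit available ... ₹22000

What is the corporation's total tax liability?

Regular income tax:
  ₹82000 × 16% = ₹13120
  ₹65000 × 29% = ₹18850
  ₹41000 × 34% = ₹13940
  → ₹45910
  Less low-income housing credit ₹22000 → ₹23910

Shadow minimum tax:
  Adjusted income: ₹188000 + ₹46000 + ₹15500 = ₹249500
  Less exemption ₹85000 → base ₹164500
  ₹164500 × 18% = ₹29610

₹29610 > ₹23910, so the shadow minimum tax is the binding amount.

₹29610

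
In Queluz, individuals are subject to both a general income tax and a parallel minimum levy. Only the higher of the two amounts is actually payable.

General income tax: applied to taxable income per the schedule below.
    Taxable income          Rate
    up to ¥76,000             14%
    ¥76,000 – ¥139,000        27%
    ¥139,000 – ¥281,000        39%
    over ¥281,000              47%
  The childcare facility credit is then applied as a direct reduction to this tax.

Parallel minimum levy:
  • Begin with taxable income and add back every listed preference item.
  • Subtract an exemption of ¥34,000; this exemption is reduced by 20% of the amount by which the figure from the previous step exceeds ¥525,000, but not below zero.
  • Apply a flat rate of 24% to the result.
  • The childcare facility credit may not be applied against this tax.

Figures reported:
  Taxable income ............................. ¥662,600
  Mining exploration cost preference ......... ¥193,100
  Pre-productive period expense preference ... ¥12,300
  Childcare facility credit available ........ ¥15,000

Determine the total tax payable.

General income tax:
  ¥76,000 × 14% = ¥10,640
  ¥63,000 × 27% = ¥17,010
  ¥142,000 × 39% = ¥55,380
  ¥381,600 × 47% = ¥179,352
  → ¥262,382
  Less childcare facility credit ¥15,000 → ¥247,382

Parallel minimum levy:
  Adjusted income: ¥662,600 + ¥193,100 + ¥12,300 = ¥868,000
  Exemption: 20% × (¥868,000 − ¥525,000) = ¥68,600 ≥ ¥34,000, so the exemption is fully phased out
  Base: ¥868,000 − ¥0 = ¥868,000
  ¥868,000 × 24% = ¥208,320

¥247,382 > ¥208,320, so the general income tax governs.

¥247,382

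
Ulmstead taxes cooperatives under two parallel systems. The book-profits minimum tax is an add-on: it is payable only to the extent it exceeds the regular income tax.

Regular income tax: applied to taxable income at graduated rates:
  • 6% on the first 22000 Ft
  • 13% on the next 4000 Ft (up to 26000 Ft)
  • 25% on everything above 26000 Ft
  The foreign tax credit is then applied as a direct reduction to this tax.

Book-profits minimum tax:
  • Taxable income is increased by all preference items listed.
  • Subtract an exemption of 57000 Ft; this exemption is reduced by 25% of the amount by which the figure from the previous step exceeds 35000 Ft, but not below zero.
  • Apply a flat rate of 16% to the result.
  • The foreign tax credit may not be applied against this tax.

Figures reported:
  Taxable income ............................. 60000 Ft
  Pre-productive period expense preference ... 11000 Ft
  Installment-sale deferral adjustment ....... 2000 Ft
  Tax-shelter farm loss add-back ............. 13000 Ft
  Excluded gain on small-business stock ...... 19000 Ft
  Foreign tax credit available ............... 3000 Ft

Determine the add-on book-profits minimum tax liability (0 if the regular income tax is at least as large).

Book-profits minimum tax:
  Adjusted income: 60000 Ft + 11000 Ft + 2000 Ft + 13000 Ft + 19000 Ft = 105000 Ft
  Exemption: 57000 Ft − 25% × (105000 Ft − 35000 Ft) = 57000 Ft − 17500 Ft = 39500 Ft
  Base: 105000 Ft − 39500 Ft = 65500 Ft
  65500 Ft × 16% = 10480 Ft

Regular income tax:
  22000 Ft × 6% = 1320 Ft
  4000 Ft × 13% = 520 Ft
  34000 Ft × 25% = 8500 Ft
  → 10340 Ft
  Less foreign tax credit 3000 Ft → 7340 Ft

Excess of book-profits minimum tax over regular income tax: 10480 Ft − 7340 Ft = 3140 Ft.

3140 Ft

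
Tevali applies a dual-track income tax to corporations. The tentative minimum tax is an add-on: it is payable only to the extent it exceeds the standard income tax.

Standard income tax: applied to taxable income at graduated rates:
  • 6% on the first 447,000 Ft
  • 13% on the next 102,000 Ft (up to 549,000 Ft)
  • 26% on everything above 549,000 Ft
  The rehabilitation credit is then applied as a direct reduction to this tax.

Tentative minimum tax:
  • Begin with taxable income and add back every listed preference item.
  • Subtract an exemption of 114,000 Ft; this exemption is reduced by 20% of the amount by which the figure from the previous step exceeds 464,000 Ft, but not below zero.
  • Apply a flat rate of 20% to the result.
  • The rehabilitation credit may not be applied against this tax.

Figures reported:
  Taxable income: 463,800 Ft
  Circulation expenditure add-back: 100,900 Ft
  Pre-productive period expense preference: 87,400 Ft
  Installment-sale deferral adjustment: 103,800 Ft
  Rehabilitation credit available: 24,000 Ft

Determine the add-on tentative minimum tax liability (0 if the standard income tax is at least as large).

Standard income tax:
  447,000 Ft × 6% = 26,820 Ft
  16,800 Ft × 13% = 2,184 Ft
  → 29,004 Ft
  Less rehabilitation credit 24,000 Ft → 5,004 Ft

Tentative minimum tax:
  Adjusted income: 463,800 Ft + 100,900 Ft + 87,400 Ft + 103,800 Ft = 755,900 Ft
  Exemption: 114,000 Ft − 20% × (755,900 Ft − 464,000 Ft) = 114,000 Ft − 58,380 Ft = 55,620 Ft
  Base: 755,900 Ft − 55,620 Ft = 700,280 Ft
  700,280 Ft × 20% = 140,056 Ft

Excess of tentative minimum tax over standard income tax: 140,056 Ft − 5,004 Ft = 135,052 Ft.

135,052 Ft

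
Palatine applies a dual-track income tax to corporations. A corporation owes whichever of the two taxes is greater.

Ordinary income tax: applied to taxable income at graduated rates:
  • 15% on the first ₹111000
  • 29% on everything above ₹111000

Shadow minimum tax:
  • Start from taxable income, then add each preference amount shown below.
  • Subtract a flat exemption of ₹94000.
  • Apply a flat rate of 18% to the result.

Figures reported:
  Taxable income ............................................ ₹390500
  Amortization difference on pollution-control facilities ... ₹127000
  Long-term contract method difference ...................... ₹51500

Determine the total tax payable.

₹97705

Shadow minimum tax:
  Adjusted income: ₹390500 + ₹127000 + ₹51500 = ₹569000
  Less exemption ₹94000 → base ₹475000
  ₹475000 × 18% = ₹85500

Ordinary income tax:
  ₹111000 × 15% = ₹16650
  ₹279500 × 29% = ₹81055
  → ₹97705

₹97705 > ₹85500, so the ordinary income tax governs.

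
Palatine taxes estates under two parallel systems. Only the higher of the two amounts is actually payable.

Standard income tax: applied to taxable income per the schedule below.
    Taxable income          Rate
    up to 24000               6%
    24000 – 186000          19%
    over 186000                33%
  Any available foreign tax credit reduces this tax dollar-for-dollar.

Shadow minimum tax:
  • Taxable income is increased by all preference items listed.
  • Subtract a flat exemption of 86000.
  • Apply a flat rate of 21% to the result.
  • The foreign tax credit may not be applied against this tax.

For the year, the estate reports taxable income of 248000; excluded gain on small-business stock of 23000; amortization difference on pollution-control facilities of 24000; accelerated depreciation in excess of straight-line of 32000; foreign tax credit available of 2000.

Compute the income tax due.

Shadow minimum tax:
  Adjusted income: 248000 + 23000 + 24000 + 32000 = 327000
  Less exemption 86000 → base 241000
  241000 × 21% = 50610

Standard income tax:
  24000 × 6% = 1440
  162000 × 19% = 30780
  62000 × 33% = 20460
  → 52680
  Less foreign tax credit 2000 → 50680

50680 > 50610, so the standard income tax governs.

50680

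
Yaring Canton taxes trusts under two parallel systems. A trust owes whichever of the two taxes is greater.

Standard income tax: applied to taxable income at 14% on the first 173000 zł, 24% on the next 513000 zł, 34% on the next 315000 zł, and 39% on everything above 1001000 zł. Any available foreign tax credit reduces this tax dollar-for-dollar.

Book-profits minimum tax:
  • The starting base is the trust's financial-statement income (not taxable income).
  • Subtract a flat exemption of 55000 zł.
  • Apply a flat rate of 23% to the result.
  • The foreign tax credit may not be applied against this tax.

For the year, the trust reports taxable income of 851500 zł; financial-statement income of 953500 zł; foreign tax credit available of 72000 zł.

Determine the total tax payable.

206655 zł

Book-profits minimum tax:
  Base (financial-statement income): 953500 zł
  Less exemption 55000 zł → base 898500 zł
  898500 zł × 23% = 206655 zł

Standard income tax:
  173000 zł × 14% = 24220 zł
  513000 zł × 24% = 123120 zł
  165500 zł × 34% = 56270 zł
  → 203610 zł
  Less foreign tax credit 72000 zł → 131610 zł

206655 zł > 131610 zł, so the book-profits minimum tax is the binding amount.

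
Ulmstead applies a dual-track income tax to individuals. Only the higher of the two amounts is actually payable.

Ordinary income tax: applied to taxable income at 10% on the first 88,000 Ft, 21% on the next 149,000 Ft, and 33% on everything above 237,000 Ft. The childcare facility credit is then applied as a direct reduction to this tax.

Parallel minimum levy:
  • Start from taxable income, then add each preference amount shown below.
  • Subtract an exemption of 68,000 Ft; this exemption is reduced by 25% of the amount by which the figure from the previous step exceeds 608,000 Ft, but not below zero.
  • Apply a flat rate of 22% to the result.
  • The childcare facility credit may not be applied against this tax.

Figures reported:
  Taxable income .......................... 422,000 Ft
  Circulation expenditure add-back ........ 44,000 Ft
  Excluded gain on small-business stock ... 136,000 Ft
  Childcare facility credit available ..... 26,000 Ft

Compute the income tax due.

Parallel minimum levy:
  Adjusted income: 422,000 Ft + 44,000 Ft + 136,000 Ft = 602,000 Ft
  Exemption: 602,000 Ft ≤ 608,000 Ft, so full 68,000 Ft applies
  Base: 602,000 Ft − 68,000 Ft = 534,000 Ft
  534,000 Ft × 22% = 117,480 Ft

Ordinary income tax:
  88,000 Ft × 10% = 8,800 Ft
  149,000 Ft × 21% = 31,290 Ft
  185,000 Ft × 33% = 61,050 Ft
  → 101,140 Ft
  Less childcare facility credit 26,000 Ft → 75,140 Ft

117,480 Ft > 75,140 Ft, so the parallel minimum levy is the binding amount.

117,480 Ft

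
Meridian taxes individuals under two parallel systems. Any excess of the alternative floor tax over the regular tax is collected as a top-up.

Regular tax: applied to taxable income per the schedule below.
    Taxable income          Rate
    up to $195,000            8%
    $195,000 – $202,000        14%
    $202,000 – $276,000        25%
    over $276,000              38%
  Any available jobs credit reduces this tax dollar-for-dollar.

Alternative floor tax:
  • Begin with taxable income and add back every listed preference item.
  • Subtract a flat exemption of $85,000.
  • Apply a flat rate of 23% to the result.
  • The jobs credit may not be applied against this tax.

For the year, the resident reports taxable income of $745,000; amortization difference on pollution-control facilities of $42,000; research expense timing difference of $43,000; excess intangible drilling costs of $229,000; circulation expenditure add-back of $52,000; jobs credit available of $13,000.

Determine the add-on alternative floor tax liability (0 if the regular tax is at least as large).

$35,680

Regular tax:
  $195,000 × 8% = $15,600
  $7,000 × 14% = $980
  $74,000 × 25% = $18,500
  $469,000 × 38% = $178,220
  → $213,300
  Less jobs credit $13,000 → $200,300

Alternative floor tax:
  Adjusted income: $745,000 + $42,000 + $43,000 + $229,000 + $52,000 = $1,111,000
  Less exemption $85,000 → base $1,026,000
  $1,026,000 × 23% = $235,980

Excess of alternative floor tax over regular tax: $235,980 − $200,300 = $35,680.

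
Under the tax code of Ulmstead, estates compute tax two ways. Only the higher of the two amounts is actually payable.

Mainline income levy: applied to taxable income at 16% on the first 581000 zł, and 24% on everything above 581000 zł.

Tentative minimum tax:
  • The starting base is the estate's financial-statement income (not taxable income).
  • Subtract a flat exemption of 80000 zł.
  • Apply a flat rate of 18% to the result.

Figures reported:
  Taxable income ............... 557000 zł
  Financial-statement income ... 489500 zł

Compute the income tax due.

Tentative minimum tax:
  Base (financial-statement income): 489500 zł
  Less exemption 80000 zł → base 409500 zł
  409500 zł × 18% = 73710 zł

Mainline income levy:
  557000 zł × 16% = 89120 zł

89120 zł > 73710 zł, so the mainline income levy governs.

89120 zł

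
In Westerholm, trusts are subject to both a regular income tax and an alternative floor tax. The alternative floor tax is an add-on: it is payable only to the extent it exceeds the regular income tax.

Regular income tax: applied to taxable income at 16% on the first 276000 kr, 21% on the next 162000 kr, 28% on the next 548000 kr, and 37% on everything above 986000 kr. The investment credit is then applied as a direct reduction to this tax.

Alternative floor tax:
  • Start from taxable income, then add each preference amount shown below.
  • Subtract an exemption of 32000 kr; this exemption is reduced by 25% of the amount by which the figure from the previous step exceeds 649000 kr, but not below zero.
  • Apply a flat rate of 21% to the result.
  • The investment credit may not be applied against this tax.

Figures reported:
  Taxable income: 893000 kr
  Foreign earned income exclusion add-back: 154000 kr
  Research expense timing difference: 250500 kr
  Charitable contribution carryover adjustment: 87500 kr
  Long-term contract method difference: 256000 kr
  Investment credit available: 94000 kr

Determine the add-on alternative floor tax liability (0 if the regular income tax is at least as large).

233030 kr

Alternative floor tax:
  Adjusted income: 893000 kr + 154000 kr + 250500 kr + 87500 kr + 256000 kr = 1641000 kr
  Exemption: 25% × (1641000 kr − 649000 kr) = 248000 kr ≥ 32000 kr, so the exemption is fully phased out
  Base: 1641000 kr − 0 kr = 1641000 kr
  1641000 kr × 21% = 344610 kr

Regular income tax:
  276000 kr × 16% = 44160 kr
  162000 kr × 21% = 34020 kr
  455000 kr × 28% = 127400 kr
  → 205580 kr
  Less investment credit 94000 kr → 111580 kr

Excess of alternative floor tax over regular income tax: 344610 kr − 111580 kr = 233030 kr.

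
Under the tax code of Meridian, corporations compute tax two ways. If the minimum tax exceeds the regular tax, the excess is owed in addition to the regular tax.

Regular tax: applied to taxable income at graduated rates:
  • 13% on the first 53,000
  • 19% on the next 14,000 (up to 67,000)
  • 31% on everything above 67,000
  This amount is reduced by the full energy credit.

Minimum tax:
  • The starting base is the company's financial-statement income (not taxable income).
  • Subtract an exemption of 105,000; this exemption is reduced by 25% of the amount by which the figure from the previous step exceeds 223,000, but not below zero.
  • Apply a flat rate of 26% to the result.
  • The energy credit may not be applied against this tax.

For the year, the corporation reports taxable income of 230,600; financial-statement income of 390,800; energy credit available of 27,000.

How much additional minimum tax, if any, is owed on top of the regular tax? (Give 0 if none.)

51,949

Regular tax:
  53,000 × 13% = 6,890
  14,000 × 19% = 2,660
  163,600 × 31% = 50,716
  → 60,266
  Less energy credit 27,000 → 33,266

Minimum tax:
  Base (financial-statement income): 390,800
  Exemption: 105,000 − 25% × (390,800 − 223,000) = 105,000 − 41,950 = 63,050
  Base: 390,800 − 63,050 = 327,750
  327,750 × 26% = 85,215

Excess of minimum tax over regular tax: 85,215 − 33,266 = 51,949.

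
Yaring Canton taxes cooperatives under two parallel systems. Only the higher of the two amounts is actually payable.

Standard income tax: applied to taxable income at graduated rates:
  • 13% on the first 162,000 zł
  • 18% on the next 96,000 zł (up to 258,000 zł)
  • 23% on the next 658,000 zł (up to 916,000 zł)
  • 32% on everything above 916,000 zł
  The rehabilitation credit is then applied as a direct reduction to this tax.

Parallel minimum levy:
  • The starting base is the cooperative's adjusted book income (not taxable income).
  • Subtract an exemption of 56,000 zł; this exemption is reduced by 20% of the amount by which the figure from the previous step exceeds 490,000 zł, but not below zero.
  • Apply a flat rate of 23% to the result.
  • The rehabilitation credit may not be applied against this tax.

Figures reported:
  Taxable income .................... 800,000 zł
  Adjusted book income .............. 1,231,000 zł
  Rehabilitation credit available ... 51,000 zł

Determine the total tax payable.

Standard income tax:
  162,000 zł × 13% = 21,060 zł
  96,000 zł × 18% = 17,280 zł
  542,000 zł × 23% = 124,660 zł
  → 163,000 zł
  Less rehabilitation credit 51,000 zł → 112,000 zł

Parallel minimum levy:
  Base (adjusted book income): 1,231,000 zł
  Exemption: 20% × (1,231,000 zł − 490,000 zł) = 148,200 zł ≥ 56,000 zł, so the exemption is fully phased out
  Base: 1,231,000 zł − 0 zł = 1,231,000 zł
  1,231,000 zł × 23% = 283,130 zł

283,130 zł > 112,000 zł, so the parallel minimum levy is the binding amount.

283,130 zł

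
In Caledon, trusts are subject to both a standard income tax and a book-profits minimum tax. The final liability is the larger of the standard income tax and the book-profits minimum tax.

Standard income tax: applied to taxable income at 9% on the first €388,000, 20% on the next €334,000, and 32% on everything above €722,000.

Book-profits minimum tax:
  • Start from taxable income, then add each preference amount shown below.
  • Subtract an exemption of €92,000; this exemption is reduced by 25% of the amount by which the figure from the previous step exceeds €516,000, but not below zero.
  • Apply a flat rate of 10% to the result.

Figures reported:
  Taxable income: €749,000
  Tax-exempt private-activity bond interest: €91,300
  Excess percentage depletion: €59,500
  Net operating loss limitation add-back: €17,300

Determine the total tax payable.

Book-profits minimum tax:
  Adjusted income: €749,000 + €91,300 + €59,500 + €17,300 = €917,100
  Exemption: 25% × (€917,100 − €516,000) = €100,275 ≥ €92,000, so the exemption is fully phased out
  Base: €917,100 − €0 = €917,100
  €917,100 × 10% = €91,710

Standard income tax:
  €388,000 × 9% = €34,920
  €334,000 × 20% = €66,800
  €27,000 × 32% = €8,640
  → €110,360

€110,360 > €91,710, so the standard income tax governs.

€110,360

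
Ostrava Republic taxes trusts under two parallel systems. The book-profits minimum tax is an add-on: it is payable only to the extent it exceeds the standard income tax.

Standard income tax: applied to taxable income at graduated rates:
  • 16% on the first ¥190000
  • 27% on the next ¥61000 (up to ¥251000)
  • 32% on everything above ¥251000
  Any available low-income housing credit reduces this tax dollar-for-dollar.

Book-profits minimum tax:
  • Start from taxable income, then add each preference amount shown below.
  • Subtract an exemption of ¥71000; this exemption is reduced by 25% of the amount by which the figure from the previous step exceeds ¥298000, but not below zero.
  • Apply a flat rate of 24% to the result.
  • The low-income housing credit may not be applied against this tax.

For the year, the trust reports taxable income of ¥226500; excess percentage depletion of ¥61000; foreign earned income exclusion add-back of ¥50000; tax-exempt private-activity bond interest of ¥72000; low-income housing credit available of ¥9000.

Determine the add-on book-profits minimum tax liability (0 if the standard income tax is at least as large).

Book-profits minimum tax:
  Adjusted income: ¥226500 + ¥61000 + ¥50000 + ¥72000 = ¥409500
  Exemption: ¥71000 − 25% × (¥409500 − ¥298000) = ¥71000 − ¥27875 = ¥43125
  Base: ¥409500 − ¥43125 = ¥366375
  ¥366375 × 24% = ¥87930

Standard income tax:
  ¥190000 × 16% = ¥30400
  ¥36500 × 27% = ¥9855
  → ¥40255
  Less low-income housing credit ¥9000 → ¥31255

Excess of book-profits minimum tax over standard income tax: ¥87930 − ¥31255 = ¥56675.

¥56675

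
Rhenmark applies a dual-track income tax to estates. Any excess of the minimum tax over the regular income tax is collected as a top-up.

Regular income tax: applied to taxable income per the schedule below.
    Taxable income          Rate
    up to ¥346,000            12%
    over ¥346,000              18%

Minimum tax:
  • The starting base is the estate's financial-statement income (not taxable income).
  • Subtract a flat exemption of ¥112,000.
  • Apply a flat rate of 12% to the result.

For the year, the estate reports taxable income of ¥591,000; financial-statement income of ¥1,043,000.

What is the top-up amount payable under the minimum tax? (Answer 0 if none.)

¥26,100

Minimum tax:
  Base (financial-statement income): ¥1,043,000
  Less exemption ¥112,000 → base ¥931,000
  ¥931,000 × 12% = ¥111,720

Regular income tax:
  ¥346,000 × 12% = ¥41,520
  ¥245,000 × 18% = ¥44,100
  → ¥85,620

Excess of minimum tax over regular income tax: ¥111,720 − ¥85,620 = ¥26,100.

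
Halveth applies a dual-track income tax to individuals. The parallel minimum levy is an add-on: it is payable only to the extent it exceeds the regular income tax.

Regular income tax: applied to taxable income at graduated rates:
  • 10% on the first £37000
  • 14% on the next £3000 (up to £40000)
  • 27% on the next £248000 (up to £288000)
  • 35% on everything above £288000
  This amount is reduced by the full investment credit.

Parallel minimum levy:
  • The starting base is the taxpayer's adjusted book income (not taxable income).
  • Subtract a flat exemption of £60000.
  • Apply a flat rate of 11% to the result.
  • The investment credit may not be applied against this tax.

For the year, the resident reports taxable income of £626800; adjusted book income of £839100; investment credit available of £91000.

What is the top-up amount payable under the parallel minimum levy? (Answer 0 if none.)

Parallel minimum levy:
  Base (adjusted book income): £839100
  Less exemption £60000 → base £779100
  £779100 × 11% = £85701

Regular income tax:
  £37000 × 10% = £3700
  £3000 × 14% = £420
  £248000 × 27% = £66960
  £338800 × 35% = £118580
  → £189660
  Less investment credit £91000 → £98660

£85701 ≤ £98660, so no add-on is due.

£0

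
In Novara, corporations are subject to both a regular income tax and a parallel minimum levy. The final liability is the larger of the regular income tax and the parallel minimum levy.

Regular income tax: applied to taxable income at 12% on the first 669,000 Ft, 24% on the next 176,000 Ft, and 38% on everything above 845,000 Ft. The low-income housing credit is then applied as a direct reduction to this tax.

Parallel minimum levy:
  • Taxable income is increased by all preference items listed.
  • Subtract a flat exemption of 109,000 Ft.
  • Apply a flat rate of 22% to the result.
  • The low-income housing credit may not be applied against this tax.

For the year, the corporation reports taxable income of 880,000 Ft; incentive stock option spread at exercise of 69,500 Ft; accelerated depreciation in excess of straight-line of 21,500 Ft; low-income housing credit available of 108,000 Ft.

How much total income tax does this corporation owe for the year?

Parallel minimum levy:
  Adjusted income: 880,000 Ft + 69,500 Ft + 21,500 Ft = 971,000 Ft
  Less exemption 109,000 Ft → base 862,000 Ft
  862,000 Ft × 22% = 189,640 Ft

Regular income tax:
  669,000 Ft × 12% = 80,280 Ft
  176,000 Ft × 24% = 42,240 Ft
  35,000 Ft × 38% = 13,300 Ft
  → 135,820 Ft
  Less low-income housing credit 108,000 Ft → 27,820 Ft

189,640 Ft > 27,820 Ft, so the parallel minimum levy is the binding amount.

189,640 Ft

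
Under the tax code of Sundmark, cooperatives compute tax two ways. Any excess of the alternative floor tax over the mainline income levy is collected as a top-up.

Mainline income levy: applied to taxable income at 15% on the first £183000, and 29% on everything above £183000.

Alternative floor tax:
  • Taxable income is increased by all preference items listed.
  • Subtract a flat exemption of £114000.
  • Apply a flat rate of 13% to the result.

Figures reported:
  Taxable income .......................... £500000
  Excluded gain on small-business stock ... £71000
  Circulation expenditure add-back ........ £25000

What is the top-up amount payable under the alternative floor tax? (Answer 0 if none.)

£0

Alternative floor tax:
  Adjusted income: £500000 + £71000 + £25000 = £596000
  Less exemption £114000 → base £482000
  £482000 × 13% = £62660

Mainline income levy:
  £183000 × 15% = £27450
  £317000 × 29% = £91930
  → £119380

£62660 ≤ £119380, so no add-on is due.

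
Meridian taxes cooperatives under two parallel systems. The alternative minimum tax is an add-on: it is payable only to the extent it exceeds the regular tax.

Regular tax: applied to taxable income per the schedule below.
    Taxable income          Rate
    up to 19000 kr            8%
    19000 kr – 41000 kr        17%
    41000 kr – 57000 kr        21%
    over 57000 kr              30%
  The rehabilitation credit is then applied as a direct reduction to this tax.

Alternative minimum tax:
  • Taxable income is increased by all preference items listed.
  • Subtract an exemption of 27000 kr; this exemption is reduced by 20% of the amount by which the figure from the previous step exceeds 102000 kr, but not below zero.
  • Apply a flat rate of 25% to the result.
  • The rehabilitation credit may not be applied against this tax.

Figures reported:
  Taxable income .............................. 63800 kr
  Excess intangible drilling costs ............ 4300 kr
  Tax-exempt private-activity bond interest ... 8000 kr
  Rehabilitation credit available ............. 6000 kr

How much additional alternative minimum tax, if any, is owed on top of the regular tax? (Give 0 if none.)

Regular tax:
  19000 kr × 8% = 1520 kr
  22000 kr × 17% = 3740 kr
  16000 kr × 21% = 3360 kr
  6800 kr × 30% = 2040 kr
  → 10660 kr
  Less rehabilitation credit 6000 kr → 4660 kr

Alternative minimum tax:
  Adjusted income: 63800 kr + 4300 kr + 8000 kr = 76100 kr
  Exemption: 76100 kr ≤ 102000 kr, so full 27000 kr applies
  Base: 76100 kr − 27000 kr = 49100 kr
  49100 kr × 25% = 12275 kr

Excess of alternative minimum tax over regular tax: 12275 kr − 4660 kr = 7615 kr.

7615 kr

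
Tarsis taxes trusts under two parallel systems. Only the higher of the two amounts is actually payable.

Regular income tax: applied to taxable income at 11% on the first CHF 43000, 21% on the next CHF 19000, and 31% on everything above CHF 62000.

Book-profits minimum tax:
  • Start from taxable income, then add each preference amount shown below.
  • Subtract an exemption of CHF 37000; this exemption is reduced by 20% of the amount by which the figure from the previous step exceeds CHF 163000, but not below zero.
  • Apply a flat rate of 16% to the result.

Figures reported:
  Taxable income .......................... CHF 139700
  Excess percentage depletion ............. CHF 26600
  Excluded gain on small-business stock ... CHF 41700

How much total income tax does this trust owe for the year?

CHF 32807

Regular income tax:
  CHF 43000 × 11% = CHF 4730
  CHF 19000 × 21% = CHF 3990
  CHF 77700 × 31% = CHF 24087
  → CHF 32807

Book-profits minimum tax:
  Adjusted income: CHF 139700 + CHF 26600 + CHF 41700 = CHF 208000
  Exemption: CHF 37000 − 20% × (CHF 208000 − CHF 163000) = CHF 37000 − CHF 9000 = CHF 28000
  Base: CHF 208000 − CHF 28000 = CHF 180000
  CHF 180000 × 16% = CHF 28800

CHF 32807 > CHF 28800, so the regular income tax governs.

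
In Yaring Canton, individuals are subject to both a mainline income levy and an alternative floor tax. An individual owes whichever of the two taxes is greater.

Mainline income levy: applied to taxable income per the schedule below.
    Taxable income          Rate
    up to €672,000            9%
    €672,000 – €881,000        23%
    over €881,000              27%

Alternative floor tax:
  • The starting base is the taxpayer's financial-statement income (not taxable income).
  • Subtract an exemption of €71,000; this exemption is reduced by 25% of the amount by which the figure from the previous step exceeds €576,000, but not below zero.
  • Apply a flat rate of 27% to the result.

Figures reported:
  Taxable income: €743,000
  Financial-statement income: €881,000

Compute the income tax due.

Mainline income levy:
  €672,000 × 9% = €60,480
  €71,000 × 23% = €16,330
  → €76,810

Alternative floor tax:
  Base (financial-statement income): €881,000
  Exemption: 25% × (€881,000 − €576,000) = €76,250 ≥ €71,000, so the exemption is fully phased out
  Base: €881,000 − €0 = €881,000
  €881,000 × 27% = €237,870

€237,870 > €76,810, so the alternative floor tax is the binding amount.

€237,870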